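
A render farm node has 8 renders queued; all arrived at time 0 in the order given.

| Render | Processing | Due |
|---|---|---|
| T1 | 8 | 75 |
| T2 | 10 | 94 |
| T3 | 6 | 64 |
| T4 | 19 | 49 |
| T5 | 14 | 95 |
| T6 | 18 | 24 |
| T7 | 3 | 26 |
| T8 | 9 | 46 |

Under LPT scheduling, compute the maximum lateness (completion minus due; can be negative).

LPT (decreasing processing time): T4 T6 T5 T2 T8 T1 T3 T7.
T4: 0→19, due 49, lateness -30
T6: 19→37, due 24, lateness 13
T5: 37→51, due 95, lateness -44
T2: 51→61, due 94, lateness -33
T8: 61→70, due 46, lateness 24
T1: 70→78, due 75, lateness 3
T3: 78→84, due 64, lateness 20
T7: 84→87, due 26, lateness 61
Maximum = 61.

61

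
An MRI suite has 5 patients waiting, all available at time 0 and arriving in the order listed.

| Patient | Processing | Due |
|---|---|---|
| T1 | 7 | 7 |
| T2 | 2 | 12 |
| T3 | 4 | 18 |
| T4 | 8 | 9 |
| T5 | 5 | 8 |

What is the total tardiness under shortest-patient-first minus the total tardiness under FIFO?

1

SPT (increasing processing time): T2 T3 T5 T1 T4.
T2: 0→2, due 12, tardiness 0
T3: 2→6, due 18, tardiness 0
T5: 6→11, due 8, tardiness 3
T1: 11→18, due 7, tardiness 11
T4: 18→26, due 9, tardiness 17
Sum = 0+0+3+11+17 = 31.
FIFO (arrival order): T1 T2 T3 T4 T5.
T1: 0→7, due 7, tardiness 0
T2: 7→9, due 12, tardiness 0
T3: 9→13, due 18, tardiness 0
T4: 13→21, due 9, tardiness 12
T5: 21→26, due 8, tardiness 18
Sum = 0+0+0+12+18 = 30.
Difference = 31 − 30 = 1.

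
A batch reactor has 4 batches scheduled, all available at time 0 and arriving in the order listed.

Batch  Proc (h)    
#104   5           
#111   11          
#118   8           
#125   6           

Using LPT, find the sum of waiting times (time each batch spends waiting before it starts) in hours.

LPT (decreasing processing time): #111 #118 #125 #104.
#111: waits 0, runs 0→11
#118: waits 11, runs 11→19
#125: waits 19, runs 19→25
#104: waits 25, runs 25→30
Sum = 0+11+19+25 = 55.

55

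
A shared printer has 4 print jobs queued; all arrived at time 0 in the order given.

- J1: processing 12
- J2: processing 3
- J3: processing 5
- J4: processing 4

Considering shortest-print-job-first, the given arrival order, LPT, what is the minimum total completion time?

46

SPT (increasing processing time): J2 J4 J3 J1.
J2: 0→3
J4: 3→7
J3: 7→12
J1: 12→24
Sum = 3+7+12+24 = 46.
FIFO (arrival order): J1 J2 J3 J4.
J1: 0→12
J2: 12→15
J3: 15→20
J4: 20→24
Sum = 12+15+20+24 = 71.
LPT (decreasing processing time): J1 J3 J4 J2.
J1: 0→12
J3: 12→17
J4: 17→21
J2: 21→24
Sum = 12+17+21+24 = 74.
SPT 46, FIFO 71, LPT 74 → minimum 46.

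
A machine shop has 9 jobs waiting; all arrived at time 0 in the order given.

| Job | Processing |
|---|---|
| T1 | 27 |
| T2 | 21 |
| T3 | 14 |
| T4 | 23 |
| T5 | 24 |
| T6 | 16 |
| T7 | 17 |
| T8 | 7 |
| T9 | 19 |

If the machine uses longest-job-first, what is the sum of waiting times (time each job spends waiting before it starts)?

LPT (decreasing processing time): T1 T5 T4 T2 T9 T7 T6 T3 T8.
T1: waits 0, runs 0→27
T5: waits 27, runs 27→51
T4: waits 51, runs 51→74
T2: waits 74, runs 74→95
T9: waits 95, runs 95→114
T7: waits 114, runs 114→131
T6: waits 131, runs 131→147
T3: waits 147, runs 147→161
T8: waits 161, runs 161→168
Sum = 0+27+51+74+95+114+131+147+161 = 800.

800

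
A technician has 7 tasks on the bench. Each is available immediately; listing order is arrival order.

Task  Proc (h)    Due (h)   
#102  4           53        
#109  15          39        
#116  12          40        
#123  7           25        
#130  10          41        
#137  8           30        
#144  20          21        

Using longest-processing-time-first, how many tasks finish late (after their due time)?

5

LPT (decreasing processing time): #144 #109 #116 #130 #137 #123 #102.
#144: 0→20, due 21, tardiness 0
#109: 20→35, due 39, tardiness 0
#116: 35→47, due 40, tardiness 7
#130: 47→57, due 41, tardiness 16
#137: 57→65, due 30, tardiness 35
#123: 65→72, due 25, tardiness 47
#102: 72→76, due 53, tardiness 23
Late tasks: 5.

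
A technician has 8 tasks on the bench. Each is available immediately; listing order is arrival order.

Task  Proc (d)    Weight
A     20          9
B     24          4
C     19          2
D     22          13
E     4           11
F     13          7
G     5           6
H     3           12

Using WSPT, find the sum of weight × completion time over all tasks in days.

WSPT (decreasing weight/processing-time ratio): H E G D F A B C.
H: finishes 3, weight 12, w·C = 36
E: finishes 7, weight 11, w·C = 77
G: finishes 12, weight 6, w·C = 72
D: finishes 34, weight 13, w·C = 442
F: finishes 47, weight 7, w·C = 329
A: finishes 67, weight 9, w·C = 603
B: finishes 91, weight 4, w·C = 364
C: finishes 110, weight 2, w·C = 220
Sum = 36+77+72+442+329+603+364+220 = 2143.

2143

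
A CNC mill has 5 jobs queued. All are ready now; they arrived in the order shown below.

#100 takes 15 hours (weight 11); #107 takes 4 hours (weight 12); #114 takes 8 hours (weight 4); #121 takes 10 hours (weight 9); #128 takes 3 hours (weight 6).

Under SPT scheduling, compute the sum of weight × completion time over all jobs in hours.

SPT (increasing processing time): #128 #107 #114 #121 #100.
#128: finishes 3, weight 6, w·C = 18
#107: finishes 7, weight 12, w·C = 84
#114: finishes 15, weight 4, w·C = 60
#121: finishes 25, weight 9, w·C = 225
#100: finishes 40, weight 11, w·C = 440
Sum = 18+84+60+225+440 = 827.

827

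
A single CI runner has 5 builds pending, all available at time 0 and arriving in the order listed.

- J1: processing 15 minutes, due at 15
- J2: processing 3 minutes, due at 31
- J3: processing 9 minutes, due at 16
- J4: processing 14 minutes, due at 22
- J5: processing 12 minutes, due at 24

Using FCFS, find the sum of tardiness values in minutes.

FIFO (arrival order): J1 J2 J3 J4 J5.
J1: 0→15, due 15, tardiness 0
J2: 15→18, due 31, tardiness 0
J3: 18→27, due 16, tardiness 11
J4: 27→41, due 22, tardiness 19
J5: 41→53, due 24, tardiness 29
Sum = 0+0+11+19+29 = 59.

59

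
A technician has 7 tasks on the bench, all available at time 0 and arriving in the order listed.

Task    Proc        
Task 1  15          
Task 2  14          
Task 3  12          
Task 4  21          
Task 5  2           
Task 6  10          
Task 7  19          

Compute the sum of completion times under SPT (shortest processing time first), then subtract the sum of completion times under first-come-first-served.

SPT (increasing processing time): Task 5 Task 6 Task 3 Task 2 Task 1 Task 7 Task 4.
Task 5: 0→2
Task 6: 2→12
Task 3: 12→24
Task 2: 24→38
Task 1: 38→53
Task 7: 53→72
Task 4: 72→93
Sum = 2+12+24+38+53+72+93 = 294.
FIFO (arrival order): Task 1 Task 2 Task 3 Task 4 Task 5 Task 6 Task 7.
Task 1: 0→15
Task 2: 15→29
Task 3: 29→41
Task 4: 41→62
Task 5: 62→64
Task 6: 64→74
Task 7: 74→93
Sum = 15+29+41+62+64+74+93 = 378.
Difference = 294 − 378 = -84.

-84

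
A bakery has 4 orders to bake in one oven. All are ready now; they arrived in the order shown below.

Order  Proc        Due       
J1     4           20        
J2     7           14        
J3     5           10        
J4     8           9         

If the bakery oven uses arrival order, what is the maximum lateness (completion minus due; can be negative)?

15

FIFO (arrival order): J1 J2 J3 J4.
J1: 0→4, due 20, lateness -16
J2: 4→11, due 14, lateness -3
J3: 11→16, due 10, lateness 6
J4: 16→24, due 9, lateness 15
Maximum = 15.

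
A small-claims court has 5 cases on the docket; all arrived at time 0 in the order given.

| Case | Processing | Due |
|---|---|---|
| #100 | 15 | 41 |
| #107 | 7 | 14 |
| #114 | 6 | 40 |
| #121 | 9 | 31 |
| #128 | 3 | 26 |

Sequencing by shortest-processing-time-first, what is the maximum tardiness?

SPT (increasing processing time): #128 #114 #107 #121 #100.
#128: 0→3, due 26, tardiness 0
#114: 3→9, due 40, tardiness 0
#107: 9→16, due 14, tardiness 2
#121: 16→25, due 31, tardiness 0
#100: 25→40, due 41, tardiness 0
Maximum = 2.

2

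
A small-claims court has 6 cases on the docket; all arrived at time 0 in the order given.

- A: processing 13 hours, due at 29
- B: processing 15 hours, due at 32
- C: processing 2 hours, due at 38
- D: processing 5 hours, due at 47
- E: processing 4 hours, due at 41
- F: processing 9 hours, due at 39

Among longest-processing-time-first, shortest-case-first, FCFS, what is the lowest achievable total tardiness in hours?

LPT (decreasing processing time): B A F D E C.
B: 0→15, due 32, tardiness 0
A: 15→28, due 29, tardiness 0
F: 28→37, due 39, tardiness 0
D: 37→42, due 47, tardiness 0
E: 42→46, due 41, tardiness 5
C: 46→48, due 38, tardiness 10
Sum = 0+0+0+0+5+10 = 15.
SPT (increasing processing time): C E D F A B.
C: 0→2, due 38, tardiness 0
E: 2→6, due 41, tardiness 0
D: 6→11, due 47, tardiness 0
F: 11→20, due 39, tardiness 0
A: 20→33, due 29, tardiness 4
B: 33→48, due 32, tardiness 16
Sum = 0+0+0+0+4+16 = 20.
FIFO (arrival order): A B C D E F.
A: 0→13, due 29, tardiness 0
B: 13→28, due 32, tardiness 0
C: 28→30, due 38, tardiness 0
D: 30→35, due 47, tardiness 0
E: 35→39, due 41, tardiness 0
F: 39→48, due 39, tardiness 9
Sum = 0+0+0+0+0+9 = 9.
LPT 15, SPT 20, FIFO 9 → minimum 9.

9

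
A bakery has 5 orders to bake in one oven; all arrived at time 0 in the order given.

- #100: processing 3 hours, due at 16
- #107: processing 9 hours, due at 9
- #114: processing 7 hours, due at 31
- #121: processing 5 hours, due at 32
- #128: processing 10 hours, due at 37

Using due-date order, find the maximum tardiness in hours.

0

EDD (increasing due date): #107 #100 #114 #121 #128.
#107: 0→9, due 9, tardiness 0
#100: 9→12, due 16, tardiness 0
#114: 12→19, due 31, tardiness 0
#121: 19→24, due 32, tardiness 0
#128: 24→34, due 37, tardiness 0
Maximum = 0.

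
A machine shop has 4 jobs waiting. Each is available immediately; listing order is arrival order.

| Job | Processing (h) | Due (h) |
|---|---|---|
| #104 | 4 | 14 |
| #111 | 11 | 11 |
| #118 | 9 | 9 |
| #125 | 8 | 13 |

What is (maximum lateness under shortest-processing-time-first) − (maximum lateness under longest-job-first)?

SPT (increasing processing time): #104 #125 #118 #111.
#104: 0→4, due 14, lateness -10
#125: 4→12, due 13, lateness -1
#118: 12→21, due 9, lateness 12
#111: 21→32, due 11, lateness 21
Maximum = 21.
LPT (decreasing processing time): #111 #118 #125 #104.
#111: 0→11, due 11, lateness 0
#118: 11→20, due 9, lateness 11
#125: 20→28, due 13, lateness 15
#104: 28→32, due 14, lateness 18
Maximum = 18.
Difference = 21 − 18 = 3.

3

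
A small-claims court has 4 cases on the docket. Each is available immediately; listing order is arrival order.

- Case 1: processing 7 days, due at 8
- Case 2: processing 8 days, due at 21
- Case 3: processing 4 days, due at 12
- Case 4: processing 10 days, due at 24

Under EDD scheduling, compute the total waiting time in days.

EDD (increasing due date): Case 1 Case 3 Case 2 Case 4.
Case 1: waits 0, runs 0→7
Case 3: waits 7, runs 7→11
Case 2: waits 11, runs 11→19
Case 4: waits 19, runs 19→29
Sum = 0+7+11+19 = 37.

37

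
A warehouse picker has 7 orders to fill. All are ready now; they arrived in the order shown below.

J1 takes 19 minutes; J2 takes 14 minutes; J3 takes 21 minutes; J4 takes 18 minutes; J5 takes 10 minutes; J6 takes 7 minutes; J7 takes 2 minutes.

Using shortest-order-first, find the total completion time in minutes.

SPT (increasing processing time): J7 J6 J5 J2 J4 J1 J3.
J7: 0→2
J6: 2→9
J5: 9→19
J2: 19→33
J4: 33→51
J1: 51→70
J3: 70→91
Sum = 2+9+19+33+51+70+91 = 275.

275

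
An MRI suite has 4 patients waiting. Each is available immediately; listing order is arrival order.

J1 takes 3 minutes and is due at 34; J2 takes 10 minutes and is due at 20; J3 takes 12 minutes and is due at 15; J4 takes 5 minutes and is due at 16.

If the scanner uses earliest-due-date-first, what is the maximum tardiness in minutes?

7

EDD (increasing due date): J3 J4 J2 J1.
J3: 0→12, due 15, tardiness 0
J4: 12→17, due 16, tardiness 1
J2: 17→27, due 20, tardiness 7
J1: 27→30, due 34, tardiness 0
Maximum = 7.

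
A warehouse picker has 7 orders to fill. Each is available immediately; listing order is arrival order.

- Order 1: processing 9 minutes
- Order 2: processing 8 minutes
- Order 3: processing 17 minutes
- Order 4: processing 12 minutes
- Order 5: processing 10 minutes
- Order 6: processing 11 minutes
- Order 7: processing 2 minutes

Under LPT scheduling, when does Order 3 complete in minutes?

LPT (decreasing processing time): Order 3 Order 4 Order 6 Order 5 Order 1 Order 2 Order 7.
Order 3: 0→17

17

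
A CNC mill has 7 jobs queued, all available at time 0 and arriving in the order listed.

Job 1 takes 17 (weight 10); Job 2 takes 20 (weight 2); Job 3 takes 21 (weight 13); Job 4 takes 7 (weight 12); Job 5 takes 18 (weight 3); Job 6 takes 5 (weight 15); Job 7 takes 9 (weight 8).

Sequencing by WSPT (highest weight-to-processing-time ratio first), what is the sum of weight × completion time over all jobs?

WSPT (decreasing weight/processing-time ratio): Job 6 Job 4 Job 7 Job 3 Job 1 Job 5 Job 2.
Job 6: finishes 5, weight 15, w·C = 75
Job 4: finishes 12, weight 12, w·C = 144
Job 7: finishes 21, weight 8, w·C = 168
Job 3: finishes 42, weight 13, w·C = 546
Job 1: finishes 59, weight 10, w·C = 590
Job 5: finishes 77, weight 3, w·C = 231
Job 2: finishes 97, weight 2, w·C = 194
Sum = 75+144+168+546+590+231+194 = 1948.

1948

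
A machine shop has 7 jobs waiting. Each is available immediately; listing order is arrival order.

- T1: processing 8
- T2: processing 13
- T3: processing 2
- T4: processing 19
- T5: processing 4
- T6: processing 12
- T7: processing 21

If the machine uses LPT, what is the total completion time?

408

LPT (decreasing processing time): T7 T4 T2 T6 T1 T5 T3.
T7: 0→21
T4: 21→40
T2: 40→53
T6: 53→65
T1: 65→73
T5: 73→77
T3: 77→79
Sum = 21+40+53+65+73+77+79 = 408.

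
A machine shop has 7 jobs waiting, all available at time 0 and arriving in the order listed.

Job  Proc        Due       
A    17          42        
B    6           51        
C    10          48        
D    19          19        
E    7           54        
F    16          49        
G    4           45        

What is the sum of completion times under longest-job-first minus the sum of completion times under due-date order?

LPT (decreasing processing time): D A F C E B G.
D: 0→19
A: 19→36
F: 36→52
C: 52→62
E: 62→69
B: 69→75
G: 75→79
Sum = 19+36+52+62+69+75+79 = 392.
EDD (increasing due date): D A G C F B E.
D: 0→19
A: 19→36
G: 36→40
C: 40→50
F: 50→66
B: 66→72
E: 72→79
Sum = 19+36+40+50+66+72+79 = 362.
Difference = 392 − 362 = 30.

30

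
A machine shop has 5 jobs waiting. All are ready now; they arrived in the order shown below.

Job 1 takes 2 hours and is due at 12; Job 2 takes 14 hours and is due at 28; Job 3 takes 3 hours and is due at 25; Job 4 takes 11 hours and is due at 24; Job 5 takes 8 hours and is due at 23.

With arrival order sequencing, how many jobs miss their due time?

FIFO (arrival order): Job 1 Job 2 Job 3 Job 4 Job 5.
Job 1: 0→2, due 12, tardiness 0
Job 2: 2→16, due 28, tardiness 0
Job 3: 16→19, due 25, tardiness 0
Job 4: 19→30, due 24, tardiness 6
Job 5: 30→38, due 23, tardiness 15
Late jobs: 2.

2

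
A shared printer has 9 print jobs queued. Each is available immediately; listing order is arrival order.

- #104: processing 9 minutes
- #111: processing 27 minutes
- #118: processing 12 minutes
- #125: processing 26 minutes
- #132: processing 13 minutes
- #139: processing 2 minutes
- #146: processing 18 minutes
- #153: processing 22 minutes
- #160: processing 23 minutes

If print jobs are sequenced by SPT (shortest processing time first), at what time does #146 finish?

54

SPT (increasing processing time): #139 #104 #118 #132 #146 #153 #160 #125 #111.
#139: 0→2
#104: 2→11
#118: 11→23
#132: 23→36
#146: 36→54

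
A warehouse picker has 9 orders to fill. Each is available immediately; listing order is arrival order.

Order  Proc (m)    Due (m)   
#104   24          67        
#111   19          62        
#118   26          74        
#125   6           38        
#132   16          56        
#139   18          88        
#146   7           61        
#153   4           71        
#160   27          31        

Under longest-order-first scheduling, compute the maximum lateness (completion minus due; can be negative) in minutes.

LPT (decreasing processing time): #160 #118 #104 #111 #139 #132 #146 #125 #153.
#160: 0→27, due 31, lateness -4
#118: 27→53, due 74, lateness -21
#104: 53→77, due 67, lateness 10
#111: 77→96, due 62, lateness 34
#139: 96→114, due 88, lateness 26
#132: 114→130, due 56, lateness 74
#146: 130→137, due 61, lateness 76
#125: 137→143, due 38, lateness 105
#153: 143→147, due 71, lateness 76
Maximum = 105.

105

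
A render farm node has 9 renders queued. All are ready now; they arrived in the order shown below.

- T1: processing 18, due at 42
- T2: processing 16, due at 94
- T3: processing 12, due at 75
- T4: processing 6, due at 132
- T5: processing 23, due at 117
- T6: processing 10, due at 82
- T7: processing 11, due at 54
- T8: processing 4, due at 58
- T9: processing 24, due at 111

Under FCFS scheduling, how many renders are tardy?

FIFO (arrival order): T1 T2 T3 T4 T5 T6 T7 T8 T9.
T1: 0→18, due 42, tardiness 0
T2: 18→34, due 94, tardiness 0
T3: 34→46, due 75, tardiness 0
T4: 46→52, due 132, tardiness 0
T5: 52→75, due 117, tardiness 0
T6: 75→85, due 82, tardiness 3
T7: 85→96, due 54, tardiness 42
T8: 96→100, due 58, tardiness 42
T9: 100→124, due 111, tardiness 13
Late renders: 4.

4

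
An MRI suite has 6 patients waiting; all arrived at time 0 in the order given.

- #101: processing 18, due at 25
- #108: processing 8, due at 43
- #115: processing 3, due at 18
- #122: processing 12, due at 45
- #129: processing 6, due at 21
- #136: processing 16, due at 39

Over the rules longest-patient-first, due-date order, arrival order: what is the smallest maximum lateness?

LPT (decreasing processing time): #101 #136 #122 #108 #129 #115.
#101: 0→18, due 25, lateness -7
#136: 18→34, due 39, lateness -5
#122: 34→46, due 45, lateness 1
#108: 46→54, due 43, lateness 11
#129: 54→60, due 21, lateness 39
#115: 60→63, due 18, lateness 45
Maximum = 45.
EDD (increasing due date): #115 #129 #101 #136 #108 #122.
#115: 0→3, due 18, lateness -15
#129: 3→9, due 21, lateness -12
#101: 9→27, due 25, lateness 2
#136: 27→43, due 39, lateness 4
#108: 43→51, due 43, lateness 8
#122: 51→63, due 45, lateness 18
Maximum = 18.
FIFO (arrival order): #101 #108 #115 #122 #129 #136.
#101: 0→18, due 25, lateness -7
#108: 18→26, due 43, lateness -17
#115: 26→29, due 18, lateness 11
#122: 29→41, due 45, lateness -4
#129: 41→47, due 21, lateness 26
#136: 47→63, due 39, lateness 24
Maximum = 26.
LPT 45, EDD 18, FIFO 26 → minimum 18.

18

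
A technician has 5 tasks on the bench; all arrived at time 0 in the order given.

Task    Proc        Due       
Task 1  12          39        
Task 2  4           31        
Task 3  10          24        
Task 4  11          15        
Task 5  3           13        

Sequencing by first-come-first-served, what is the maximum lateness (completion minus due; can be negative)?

FIFO (arrival order): Task 1 Task 2 Task 3 Task 4 Task 5.
Task 1: 0→12, due 39, lateness -27
Task 2: 12→16, due 31, lateness -15
Task 3: 16→26, due 24, lateness 2
Task 4: 26→37, due 15, lateness 22
Task 5: 37→40, due 13, lateness 27
Maximum = 27.

27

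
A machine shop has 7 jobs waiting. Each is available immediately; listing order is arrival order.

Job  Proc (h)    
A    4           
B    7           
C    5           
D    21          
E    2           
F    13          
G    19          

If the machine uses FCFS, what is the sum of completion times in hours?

230

FIFO (arrival order): A B C D E F G.
A: 0→4
B: 4→11
C: 11→16
D: 16→37
E: 37→39
F: 39→52
G: 52→71
Sum = 4+11+16+37+39+52+71 = 230.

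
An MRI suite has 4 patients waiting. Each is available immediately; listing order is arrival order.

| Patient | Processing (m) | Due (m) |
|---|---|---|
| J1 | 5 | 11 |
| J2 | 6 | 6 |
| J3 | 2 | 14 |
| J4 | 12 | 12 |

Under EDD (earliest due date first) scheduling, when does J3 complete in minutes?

25

EDD (increasing due date): J2 J1 J4 J3.
J2: 0→6
J1: 6→11
J4: 11→23
J3: 23→25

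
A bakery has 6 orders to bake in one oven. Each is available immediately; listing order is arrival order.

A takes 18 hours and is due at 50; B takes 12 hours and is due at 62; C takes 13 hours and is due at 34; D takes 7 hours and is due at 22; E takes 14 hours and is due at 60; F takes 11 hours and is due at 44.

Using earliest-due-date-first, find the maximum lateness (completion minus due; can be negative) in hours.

EDD (increasing due date): D C F A E B.
D: 0→7, due 22, lateness -15
C: 7→20, due 34, lateness -14
F: 20→31, due 44, lateness -13
A: 31→49, due 50, lateness -1
E: 49→63, due 60, lateness 3
B: 63→75, due 62, lateness 13
Maximum = 13.

13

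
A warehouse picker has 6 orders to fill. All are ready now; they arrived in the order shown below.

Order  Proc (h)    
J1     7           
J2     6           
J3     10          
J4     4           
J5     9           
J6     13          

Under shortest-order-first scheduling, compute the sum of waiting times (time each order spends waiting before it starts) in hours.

93

SPT (increasing processing time): J4 J2 J1 J5 J3 J6.
J4: waits 0, runs 0→4
J2: waits 4, runs 4→10
J1: waits 10, runs 10→17
J5: waits 17, runs 17→26
J3: waits 26, runs 26→36
J6: waits 36, runs 36→49
Sum = 0+4+10+17+26+36 = 93.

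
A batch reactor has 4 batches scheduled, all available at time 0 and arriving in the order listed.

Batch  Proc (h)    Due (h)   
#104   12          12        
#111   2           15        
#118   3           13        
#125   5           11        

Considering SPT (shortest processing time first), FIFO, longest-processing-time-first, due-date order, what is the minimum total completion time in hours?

SPT (increasing processing time): #111 #118 #125 #104.
#111: 0→2
#118: 2→5
#125: 5→10
#104: 10→22
Sum = 2+5+10+22 = 39.
FIFO (arrival order): #104 #111 #118 #125.
#104: 0→12
#111: 12→14
#118: 14→17
#125: 17→22
Sum = 12+14+17+22 = 65.
LPT (decreasing processing time): #104 #125 #118 #111.
#104: 0→12
#125: 12→17
#118: 17→20
#111: 20→22
Sum = 12+17+20+22 = 71.
EDD (increasing due date): #125 #104 #118 #111.
#125: 0→5
#104: 5→17
#118: 17→20
#111: 20→22
Sum = 5+17+20+22 = 64.
SPT 39, FIFO 65, LPT 71, EDD 64 → minimum 39.

39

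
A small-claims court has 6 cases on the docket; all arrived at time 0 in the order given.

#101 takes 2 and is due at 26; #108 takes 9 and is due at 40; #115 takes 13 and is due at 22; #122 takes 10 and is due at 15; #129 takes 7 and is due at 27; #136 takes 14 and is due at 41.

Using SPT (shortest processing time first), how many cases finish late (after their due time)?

3

SPT (increasing processing time): #101 #129 #108 #122 #115 #136.
#101: 0→2, due 26, tardiness 0
#129: 2→9, due 27, tardiness 0
#108: 9→18, due 40, tardiness 0
#122: 18→28, due 15, tardiness 13
#115: 28→41, due 22, tardiness 19
#136: 41→55, due 41, tardiness 14
Late cases: 3.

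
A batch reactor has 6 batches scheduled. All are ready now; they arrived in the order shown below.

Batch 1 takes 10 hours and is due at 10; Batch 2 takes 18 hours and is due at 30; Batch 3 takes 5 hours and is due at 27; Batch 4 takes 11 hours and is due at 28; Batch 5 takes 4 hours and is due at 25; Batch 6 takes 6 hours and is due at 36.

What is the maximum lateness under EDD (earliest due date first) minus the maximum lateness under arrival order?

EDD (increasing due date): Batch 1 Batch 5 Batch 3 Batch 4 Batch 2 Batch 6.
Batch 1: 0→10, due 10, lateness 0
Batch 5: 10→14, due 25, lateness -11
Batch 3: 14→19, due 27, lateness -8
Batch 4: 19→30, due 28, lateness 2
Batch 2: 30→48, due 30, lateness 18
Batch 6: 48→54, due 36, lateness 18
Maximum = 18.
FIFO (arrival order): Batch 1 Batch 2 Batch 3 Batch 4 Batch 5 Batch 6.
Batch 1: 0→10, due 10, lateness 0
Batch 2: 10→28, due 30, lateness -2
Batch 3: 28→33, due 27, lateness 6
Batch 4: 33→44, due 28, lateness 16
Batch 5: 44→48, due 25, lateness 23
Batch 6: 48→54, due 36, lateness 18
Maximum = 23.
Difference = 18 − 23 = -5.

-5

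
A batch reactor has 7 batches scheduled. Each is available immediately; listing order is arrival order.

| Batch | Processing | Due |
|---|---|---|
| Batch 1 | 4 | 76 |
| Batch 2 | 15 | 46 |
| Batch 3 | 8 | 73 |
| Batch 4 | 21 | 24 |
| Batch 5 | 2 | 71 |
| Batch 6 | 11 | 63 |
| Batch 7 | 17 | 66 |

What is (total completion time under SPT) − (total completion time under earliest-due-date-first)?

-164

SPT (increasing processing time): Batch 5 Batch 1 Batch 3 Batch 6 Batch 2 Batch 7 Batch 4.
Batch 5: 0→2
Batch 1: 2→6
Batch 3: 6→14
Batch 6: 14→25
Batch 2: 25→40
Batch 7: 40→57
Batch 4: 57→78
Sum = 2+6+14+25+40+57+78 = 222.
EDD (increasing due date): Batch 4 Batch 2 Batch 6 Batch 7 Batch 5 Batch 3 Batch 1.
Batch 4: 0→21
Batch 2: 21→36
Batch 6: 36→47
Batch 7: 47→64
Batch 5: 64→66
Batch 3: 66→74
Batch 1: 74→78
Sum = 21+36+47+64+66+74+78 = 386.
Difference = 222 − 386 = -164.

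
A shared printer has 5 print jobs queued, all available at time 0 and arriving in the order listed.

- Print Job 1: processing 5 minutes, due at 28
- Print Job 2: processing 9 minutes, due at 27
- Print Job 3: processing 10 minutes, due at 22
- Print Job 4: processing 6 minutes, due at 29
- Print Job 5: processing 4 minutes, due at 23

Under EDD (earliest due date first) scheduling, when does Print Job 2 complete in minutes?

23

EDD (increasing due date): Print Job 3 Print Job 5 Print Job 2 Print Job 1 Print Job 4.
Print Job 3: 0→10
Print Job 5: 10→14
Print Job 2: 14→23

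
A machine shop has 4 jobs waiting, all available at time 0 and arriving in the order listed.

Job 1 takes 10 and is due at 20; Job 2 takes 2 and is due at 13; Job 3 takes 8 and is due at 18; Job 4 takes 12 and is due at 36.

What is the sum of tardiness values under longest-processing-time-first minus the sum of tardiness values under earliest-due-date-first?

LPT (decreasing processing time): Job 4 Job 1 Job 3 Job 2.
Job 4: 0→12, due 36, tardiness 0
Job 1: 12→22, due 20, tardiness 2
Job 3: 22→30, due 18, tardiness 12
Job 2: 30→32, due 13, tardiness 19
Sum = 0+2+12+19 = 33.
EDD (increasing due date): Job 2 Job 3 Job 1 Job 4.
Job 2: 0→2, due 13, tardiness 0
Job 3: 2→10, due 18, tardiness 0
Job 1: 10→20, due 20, tardiness 0
Job 4: 20→32, due 36, tardiness 0
Sum = 0+0+0+0 = 0.
Difference = 33 − 0 = 33.

33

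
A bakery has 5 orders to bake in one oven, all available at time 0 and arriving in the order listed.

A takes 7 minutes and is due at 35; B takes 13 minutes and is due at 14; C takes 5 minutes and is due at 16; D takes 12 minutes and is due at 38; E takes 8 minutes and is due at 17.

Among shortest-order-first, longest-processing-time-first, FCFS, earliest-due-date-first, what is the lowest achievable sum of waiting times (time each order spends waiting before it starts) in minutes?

SPT (increasing processing time): C A E D B.
C: waits 0, runs 0→5
A: waits 5, runs 5→12
E: waits 12, runs 12→20
D: waits 20, runs 20→32
B: waits 32, runs 32→45
Sum = 0+5+12+20+32 = 69.
LPT (decreasing processing time): B D E A C.
B: waits 0, runs 0→13
D: waits 13, runs 13→25
E: waits 25, runs 25→33
A: waits 33, runs 33→40
C: waits 40, runs 40→45
Sum = 0+13+25+33+40 = 111.
FIFO (arrival order): A B C D E.
A: waits 0, runs 0→7
B: waits 7, runs 7→20
C: waits 20, runs 20→25
D: waits 25, runs 25→37
E: waits 37, runs 37→45
Sum = 0+7+20+25+37 = 89.
EDD (increasing due date): B C E A D.
B: waits 0, runs 0→13
C: waits 13, runs 13→18
E: waits 18, runs 18→26
A: waits 26, runs 26→33
D: waits 33, runs 33→45
Sum = 0+13+18+26+33 = 90.
SPT 69, LPT 111, FIFO 89, EDD 90 → minimum 69.

69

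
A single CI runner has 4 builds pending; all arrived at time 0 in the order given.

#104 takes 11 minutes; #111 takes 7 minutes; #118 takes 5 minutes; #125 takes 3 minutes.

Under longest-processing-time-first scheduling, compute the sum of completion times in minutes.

78

LPT (decreasing processing time): #104 #111 #118 #125.
#104: 0→11
#111: 11→18
#118: 18→23
#125: 23→26
Sum = 11+18+23+26 = 78.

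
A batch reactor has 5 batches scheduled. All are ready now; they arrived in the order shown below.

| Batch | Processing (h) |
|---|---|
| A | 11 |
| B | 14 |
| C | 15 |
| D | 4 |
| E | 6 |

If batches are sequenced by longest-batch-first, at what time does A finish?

40

LPT (decreasing processing time): C B A E D.
C: 0→15
B: 15→29
A: 29→40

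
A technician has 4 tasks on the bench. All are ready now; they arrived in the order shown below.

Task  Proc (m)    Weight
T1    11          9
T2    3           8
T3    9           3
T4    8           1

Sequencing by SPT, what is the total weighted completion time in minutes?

374

SPT (increasing processing time): T2 T4 T3 T1.
T2: finishes 3, weight 8, w·C = 24
T4: finishes 11, weight 1, w·C = 11
T3: finishes 20, weight 3, w·C = 60
T1: finishes 31, weight 9, w·C = 279
Sum = 24+11+60+279 = 374.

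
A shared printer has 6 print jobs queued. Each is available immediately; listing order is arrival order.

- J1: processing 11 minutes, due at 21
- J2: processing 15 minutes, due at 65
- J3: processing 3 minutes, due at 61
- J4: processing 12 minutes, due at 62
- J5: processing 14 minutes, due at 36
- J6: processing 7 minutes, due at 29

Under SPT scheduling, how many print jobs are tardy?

1

SPT (increasing processing time): J3 J6 J1 J4 J5 J2.
J3: 0→3, due 61, tardiness 0
J6: 3→10, due 29, tardiness 0
J1: 10→21, due 21, tardiness 0
J4: 21→33, due 62, tardiness 0
J5: 33→47, due 36, tardiness 11
J2: 47→62, due 65, tardiness 0
Late print jobs: 1.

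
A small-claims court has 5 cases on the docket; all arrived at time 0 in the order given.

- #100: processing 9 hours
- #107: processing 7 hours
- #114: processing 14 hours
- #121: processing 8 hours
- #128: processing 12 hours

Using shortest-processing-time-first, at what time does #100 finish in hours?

SPT (increasing processing time): #107 #121 #100 #128 #114.
#107: 0→7
#121: 7→15
#100: 15→24

24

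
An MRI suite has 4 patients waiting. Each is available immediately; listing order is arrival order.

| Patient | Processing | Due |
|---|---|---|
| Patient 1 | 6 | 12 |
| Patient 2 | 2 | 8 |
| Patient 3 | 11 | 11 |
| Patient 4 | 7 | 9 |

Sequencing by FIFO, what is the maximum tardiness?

17

FIFO (arrival order): Patient 1 Patient 2 Patient 3 Patient 4.
Patient 1: 0→6, due 12, tardiness 0
Patient 2: 6→8, due 8, tardiness 0
Patient 3: 8→19, due 11, tardiness 8
Patient 4: 19→26, due 9, tardiness 17
Maximum = 17.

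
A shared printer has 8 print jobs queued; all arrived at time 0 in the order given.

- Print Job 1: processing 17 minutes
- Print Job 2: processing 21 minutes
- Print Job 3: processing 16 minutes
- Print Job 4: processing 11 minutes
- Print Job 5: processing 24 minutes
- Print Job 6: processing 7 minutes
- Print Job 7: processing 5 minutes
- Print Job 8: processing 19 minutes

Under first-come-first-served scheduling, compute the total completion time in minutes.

580

FIFO (arrival order): Print Job 1 Print Job 2 Print Job 3 Print Job 4 Print Job 5 Print Job 6 Print Job 7 Print Job 8.
Print Job 1: 0→17
Print Job 2: 17→38
Print Job 3: 38→54
Print Job 4: 54→65
Print Job 5: 65→89
Print Job 6: 89→96
Print Job 7: 96→101
Print Job 8: 101→120
Sum = 17+38+54+65+89+96+101+120 = 580.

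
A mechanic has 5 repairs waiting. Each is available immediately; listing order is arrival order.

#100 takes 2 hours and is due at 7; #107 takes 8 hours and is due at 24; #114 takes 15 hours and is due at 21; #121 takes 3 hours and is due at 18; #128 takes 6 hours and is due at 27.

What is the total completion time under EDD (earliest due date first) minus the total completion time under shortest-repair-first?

18

EDD (increasing due date): #100 #121 #114 #107 #128.
#100: 0→2
#121: 2→5
#114: 5→20
#107: 20→28
#128: 28→34
Sum = 2+5+20+28+34 = 89.
SPT (increasing processing time): #100 #121 #128 #107 #114.
#100: 0→2
#121: 2→5
#128: 5→11
#107: 11→19
#114: 19→34
Sum = 2+5+11+19+34 = 71.
Difference = 89 − 71 = 18.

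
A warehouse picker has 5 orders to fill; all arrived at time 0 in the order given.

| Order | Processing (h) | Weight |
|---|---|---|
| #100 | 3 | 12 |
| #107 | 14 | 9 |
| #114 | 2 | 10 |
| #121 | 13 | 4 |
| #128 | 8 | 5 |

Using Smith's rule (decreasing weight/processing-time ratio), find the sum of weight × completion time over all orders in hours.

WSPT (decreasing weight/processing-time ratio): #114 #100 #107 #128 #121.
#114: finishes 2, weight 10, w·C = 20
#100: finishes 5, weight 12, w·C = 60
#107: finishes 19, weight 9, w·C = 171
#128: finishes 27, weight 5, w·C = 135
#121: finishes 40, weight 4, w·C = 160
Sum = 20+60+171+135+160 = 546.

546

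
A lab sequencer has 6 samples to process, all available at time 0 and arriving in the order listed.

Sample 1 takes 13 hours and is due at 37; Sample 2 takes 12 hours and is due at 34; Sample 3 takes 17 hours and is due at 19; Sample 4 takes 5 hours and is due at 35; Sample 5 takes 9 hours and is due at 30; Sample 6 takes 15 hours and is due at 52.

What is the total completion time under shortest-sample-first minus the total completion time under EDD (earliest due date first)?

-42

SPT (increasing processing time): Sample 4 Sample 5 Sample 2 Sample 1 Sample 6 Sample 3.
Sample 4: 0→5
Sample 5: 5→14
Sample 2: 14→26
Sample 1: 26→39
Sample 6: 39→54
Sample 3: 54→71
Sum = 5+14+26+39+54+71 = 209.
EDD (increasing due date): Sample 3 Sample 5 Sample 2 Sample 4 Sample 1 Sample 6.
Sample 3: 0→17
Sample 5: 17→26
Sample 2: 26→38
Sample 4: 38→43
Sample 1: 43→56
Sample 6: 56→71
Sum = 17+26+38+43+56+71 = 251.
Difference = 209 − 251 = -42.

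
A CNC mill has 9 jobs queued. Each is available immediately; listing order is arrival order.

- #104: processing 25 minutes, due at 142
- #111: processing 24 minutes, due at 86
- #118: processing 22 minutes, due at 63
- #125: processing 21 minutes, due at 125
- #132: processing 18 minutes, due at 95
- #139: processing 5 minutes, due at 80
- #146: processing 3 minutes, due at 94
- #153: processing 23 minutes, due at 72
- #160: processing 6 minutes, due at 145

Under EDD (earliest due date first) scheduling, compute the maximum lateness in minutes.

EDD (increasing due date): #118 #153 #139 #111 #146 #132 #125 #104 #160.
#118: 0→22, due 63, lateness -41
#153: 22→45, due 72, lateness -27
#139: 45→50, due 80, lateness -30
#111: 50→74, due 86, lateness -12
#146: 74→77, due 94, lateness -17
#132: 77→95, due 95, lateness 0
#125: 95→116, due 125, lateness -9
#104: 116→141, due 142, lateness -1
#160: 141→147, due 145, lateness 2
Maximum = 2.

2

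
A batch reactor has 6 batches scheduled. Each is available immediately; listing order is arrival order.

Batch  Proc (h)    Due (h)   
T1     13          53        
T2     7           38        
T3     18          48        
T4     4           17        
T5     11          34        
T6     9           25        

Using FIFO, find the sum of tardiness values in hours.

81

FIFO (arrival order): T1 T2 T3 T4 T5 T6.
T1: 0→13, due 53, tardiness 0
T2: 13→20, due 38, tardiness 0
T3: 20→38, due 48, tardiness 0
T4: 38→42, due 17, tardiness 25
T5: 42→53, due 34, tardiness 19
T6: 53→62, due 25, tardiness 37
Sum = 0+0+0+25+19+37 = 81.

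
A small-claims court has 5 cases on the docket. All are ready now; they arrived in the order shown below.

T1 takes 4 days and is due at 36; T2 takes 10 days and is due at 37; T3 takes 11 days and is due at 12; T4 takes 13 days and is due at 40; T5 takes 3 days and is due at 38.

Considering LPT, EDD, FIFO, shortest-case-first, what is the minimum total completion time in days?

96

LPT (decreasing processing time): T4 T3 T2 T1 T5.
T4: 0→13
T3: 13→24
T2: 24→34
T1: 34→38
T5: 38→41
Sum = 13+24+34+38+41 = 150.
EDD (increasing due date): T3 T1 T2 T5 T4.
T3: 0→11
T1: 11→15
T2: 15→25
T5: 25→28
T4: 28→41
Sum = 11+15+25+28+41 = 120.
FIFO (arrival order): T1 T2 T3 T4 T5.
T1: 0→4
T2: 4→14
T3: 14→25
T4: 25→38
T5: 38→41
Sum = 4+14+25+38+41 = 122.
SPT (increasing processing time): T5 T1 T2 T3 T4.
T5: 0→3
T1: 3→7
T2: 7→17
T3: 17→28
T4: 28→41
Sum = 3+7+17+28+41 = 96.
LPT 150, EDD 120, FIFO 122, SPT 96 → minimum 96.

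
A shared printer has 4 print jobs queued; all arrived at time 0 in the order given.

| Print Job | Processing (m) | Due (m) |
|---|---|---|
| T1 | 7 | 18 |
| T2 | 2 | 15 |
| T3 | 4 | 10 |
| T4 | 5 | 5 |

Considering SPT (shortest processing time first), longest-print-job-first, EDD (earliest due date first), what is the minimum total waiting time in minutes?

SPT (increasing processing time): T2 T3 T4 T1.
T2: waits 0, runs 0→2
T3: waits 2, runs 2→6
T4: waits 6, runs 6→11
T1: waits 11, runs 11→18
Sum = 0+2+6+11 = 19.
LPT (decreasing processing time): T1 T4 T3 T2.
T1: waits 0, runs 0→7
T4: waits 7, runs 7→12
T3: waits 12, runs 12→16
T2: waits 16, runs 16→18
Sum = 0+7+12+16 = 35.
EDD (increasing due date): T4 T3 T2 T1.
T4: waits 0, runs 0→5
T3: waits 5, runs 5→9
T2: waits 9, runs 9→11
T1: waits 11, runs 11→18
Sum = 0+5+9+11 = 25.
SPT 19, LPT 35, EDD 25 → minimum 19.

19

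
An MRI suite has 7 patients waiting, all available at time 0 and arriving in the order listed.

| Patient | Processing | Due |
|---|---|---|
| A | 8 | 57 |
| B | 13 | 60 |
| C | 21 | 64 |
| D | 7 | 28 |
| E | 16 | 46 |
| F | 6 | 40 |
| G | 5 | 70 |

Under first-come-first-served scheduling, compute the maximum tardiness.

FIFO (arrival order): A B C D E F G.
A: 0→8, due 57, tardiness 0
B: 8→21, due 60, tardiness 0
C: 21→42, due 64, tardiness 0
D: 42→49, due 28, tardiness 21
E: 49→65, due 46, tardiness 19
F: 65→71, due 40, tardiness 31
G: 71→76, due 70, tardiness 6
Maximum = 31.

31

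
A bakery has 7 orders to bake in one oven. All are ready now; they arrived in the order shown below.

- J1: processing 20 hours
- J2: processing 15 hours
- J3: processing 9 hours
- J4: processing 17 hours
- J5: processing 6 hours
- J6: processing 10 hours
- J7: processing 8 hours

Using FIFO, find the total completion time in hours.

389

FIFO (arrival order): J1 J2 J3 J4 J5 J6 J7.
J1: 0→20
J2: 20→35
J3: 35→44
J4: 44→61
J5: 61→67
J6: 67→77
J7: 77→85
Sum = 20+35+44+61+67+77+85 = 389.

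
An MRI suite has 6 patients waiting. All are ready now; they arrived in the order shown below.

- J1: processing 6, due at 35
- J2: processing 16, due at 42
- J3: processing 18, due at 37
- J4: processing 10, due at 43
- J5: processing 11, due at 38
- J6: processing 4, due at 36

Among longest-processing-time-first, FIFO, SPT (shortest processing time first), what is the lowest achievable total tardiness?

33

LPT (decreasing processing time): J3 J2 J5 J4 J1 J6.
J3: 0→18, due 37, tardiness 0
J2: 18→34, due 42, tardiness 0
J5: 34→45, due 38, tardiness 7
J4: 45→55, due 43, tardiness 12
J1: 55→61, due 35, tardiness 26
J6: 61→65, due 36, tardiness 29
Sum = 0+0+7+12+26+29 = 74.
FIFO (arrival order): J1 J2 J3 J4 J5 J6.
J1: 0→6, due 35, tardiness 0
J2: 6→22, due 42, tardiness 0
J3: 22→40, due 37, tardiness 3
J4: 40→50, due 43, tardiness 7
J5: 50→61, due 38, tardiness 23
J6: 61→65, due 36, tardiness 29
Sum = 0+0+3+7+23+29 = 62.
SPT (increasing processing time): J6 J1 J4 J5 J2 J3.
J6: 0→4, due 36, tardiness 0
J1: 4→10, due 35, tardiness 0
J4: 10→20, due 43, tardiness 0
J5: 20→31, due 38, tardiness 0
J2: 31→47, due 42, tardiness 5
J3: 47→65, due 37, tardiness 28
Sum = 0+0+0+0+5+28 = 33.
LPT 74, FIFO 62, SPT 33 → minimum 33.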